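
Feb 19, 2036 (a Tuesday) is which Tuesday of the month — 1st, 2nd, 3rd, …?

Day 19 falls in week ⌈19/7⌉ of the month.
Days 1–7 hold the 1st Tuesday, 8–14 the 2nd, 15–21 the 3rd, 22–28 the 4th, 29–31 the 5th.
19 is in the range for the 3rd.

3rd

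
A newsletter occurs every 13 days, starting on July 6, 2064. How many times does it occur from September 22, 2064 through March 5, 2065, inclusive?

Occurrences land 13·i days after July 6, 2064 for i = 0, 1, 2, …
September 22, 2064 is 78 days after the start; 78 ÷ 13 = 6 remainder 0. First occurrence in the window: #7 on September 22, 2064 (6×13 = 78 days in).
March 5, 2065 is 242 days after the start; 242 ÷ 13 = 18 remainder 8. Last occurrence in the window: #19 on February 25, 2065.
Occurrences #7 through #19: 13 in total.

13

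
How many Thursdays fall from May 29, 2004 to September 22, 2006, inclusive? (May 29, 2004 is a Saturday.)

121

May 29, 2004 is a Saturday; the first Thursday on or after it is June 3, 2004 (5 days later).
From June 3, 2004 to September 22, 2006: 211 + 365 + 265 = 841 days (rest of 2004, 2005, to September 22, 2006 in 2006).
841 ÷ 7 = 120 full weeks with remainder 1, so 120 more Thursdays after the first → 121.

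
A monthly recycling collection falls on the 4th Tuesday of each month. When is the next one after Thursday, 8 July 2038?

27 July 2038

July 2038 starts on a Thursday; its first Tuesday is the 6th, so the 4th Tuesday is the 27th — 27 July 2038.
27 July 2038 is after 8 July 2038, so that is the next one.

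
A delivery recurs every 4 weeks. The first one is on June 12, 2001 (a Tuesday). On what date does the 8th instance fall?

The 8th occurrence is 7 intervals after the first: 7 × 28 = 196 days after June 12, 2001.
June has 30 days — 18 days to the end of June leaves 178.
July has 31 days (147 left).
August has 31 days (116 left).
September has 30 days (86 left).
October has 31 days (55 left).
November has 30 days (25 left).
25 days into December → December 25, 2001.

December 25, 2001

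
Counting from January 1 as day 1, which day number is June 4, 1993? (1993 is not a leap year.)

Days in months before June: 31 + 28 + 31 + 30 + 31 = 151.
Plus 4 days into June → day 155.

155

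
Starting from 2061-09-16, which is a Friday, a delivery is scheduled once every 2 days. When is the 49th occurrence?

The 49th occurrence is 48 intervals after the first: 48 × 2 = 96 days after 2061-09-16.
September has 30 days — 14 days to the end of September leaves 82.
October has 31 days (51 left).
November has 30 days (21 left).
21 days into December → 2061-12-21.

2061-12-21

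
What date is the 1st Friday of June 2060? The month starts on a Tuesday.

June 4, 2060

June 2060 begins on a Tuesday, so the first Friday is June 4 (3 days later).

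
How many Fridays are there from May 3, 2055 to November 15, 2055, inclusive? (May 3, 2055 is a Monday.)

28

May 3, 2055 is a Monday; the first Friday on or after it is May 7, 2055 (4 days later).
From May 7, 2055 to November 15, 2055: 24 + 30 + 31 + 31 + 30 + 31 + 15 = 192 days (rest of May, June, July, August, September, October, November).
192 ÷ 7 = 27 full weeks with remainder 3, so 27 more Fridays after the first → 28.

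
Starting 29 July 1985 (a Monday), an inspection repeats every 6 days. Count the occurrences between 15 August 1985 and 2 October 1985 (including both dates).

Occurrences land 6·i days after 29 July 1985 for i = 0, 1, 2, …
15 August 1985 is 17 days after the start; 17 ÷ 6 = 2 remainder 5; since the remainder is 5, round up to i = 3. First occurrence in the window: #4 on 16 August 1985 (3×6 = 18 days in).
2 October 1985 is 65 days after the start; 65 ÷ 6 = 10 remainder 5. Last occurrence in the window: #11 on 27 September 1985.
Occurrences #4 through #11: 8 in total.

8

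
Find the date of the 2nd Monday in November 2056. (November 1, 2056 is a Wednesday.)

13 November 2056

November 2056 begins on a Wednesday, so the first Monday is November 6 (5 days later).
The 2nd Monday is 1 weeks later: 6 + 7 = 13.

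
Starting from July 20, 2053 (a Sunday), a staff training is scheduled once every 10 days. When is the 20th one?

January 26, 2054

The 20th occurrence is 19 intervals after the first: 19 × 10 = 190 days after July 20, 2053.
July has 31 days — 11 days to the end of July leaves 179.
August has 31 days (148 left).
September has 30 days (118 left).
October has 31 days (87 left).
November has 30 days (57 left).
December has 31 days (26 left).
26 days into January → January 26, 2054.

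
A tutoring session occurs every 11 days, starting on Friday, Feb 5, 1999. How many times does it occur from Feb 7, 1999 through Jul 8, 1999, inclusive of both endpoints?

Occurrences land 11·i days after Feb 5, 1999 for i = 0, 1, 2, …
Feb 7, 1999 is 2 days after the start; 2 ÷ 11 = 0 remainder 2; since the remainder is 2, round up to i = 1. First occurrence in the window: #2 on Feb 16, 1999 (1×11 = 11 days in).
Jul 8, 1999 is 153 days after the start; 153 ÷ 11 = 13 remainder 10. Last occurrence in the window: #14 on Jun 28, 1999.
Occurrences #2 through #14: 13 in total.

13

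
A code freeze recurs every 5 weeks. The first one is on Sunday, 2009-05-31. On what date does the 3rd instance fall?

The 3rd occurrence is 2 intervals after the first: 2 × 35 = 70 days after 2009-05-31.
May has 31 days — 0 days to the end of May leaves 70.
June has 30 days (40 left).
July has 31 days (9 left).
9 days into August → 2009-08-09.

2009-08-09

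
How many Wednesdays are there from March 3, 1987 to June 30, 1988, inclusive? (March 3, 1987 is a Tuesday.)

70

March 3, 1987 is a Tuesday; the first Wednesday on or after it is March 4, 1987 (1 day later).
From March 4, 1987 to June 30, 1988: 302 + 182 = 484 days (rest of 1987, to June 30, 1988 in 1988).
484 ÷ 7 = 69 full weeks with remainder 1, so 69 more Wednesdays after the first → 70.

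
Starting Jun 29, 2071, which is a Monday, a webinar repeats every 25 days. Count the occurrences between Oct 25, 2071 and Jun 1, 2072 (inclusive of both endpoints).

Occurrences land 25·i days after Jun 29, 2071 for i = 0, 1, 2, …
Oct 25, 2071 is 118 days after the start; 118 ÷ 25 = 4 remainder 18; since the remainder is 18, round up to i = 5. First occurrence in the window: #6 on Nov 1, 2071 (5×25 = 125 days in).
Jun 1, 2072 is 338 days after the start; 338 ÷ 25 = 13 remainder 13. Last occurrence in the window: #14 on May 19, 2072.
Occurrences #6 through #14: 9 in total.

9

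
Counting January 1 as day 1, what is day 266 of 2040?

January has 31 days (266 − 31 = 235 remain).
February has 29 days (235 − 29 = 206 remain).
March has 31 days (206 − 31 = 175 remain).
April has 30 days (175 − 30 = 145 remain).
May has 31 days (145 − 31 = 114 remain).
June has 30 days (114 − 30 = 84 remain).
July has 31 days (84 − 31 = 53 remain).
August has 31 days (53 − 31 = 22 remain).
22 into September → September 22.

September 22, 2040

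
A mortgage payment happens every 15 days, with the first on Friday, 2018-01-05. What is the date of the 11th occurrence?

The 11th occurrence is 10 intervals after the first: 10 × 15 = 150 days after 2018-01-05.
January has 31 days — 26 days to the end of January leaves 124.
February has 28 days (96 left).
March has 31 days (65 left).
April has 30 days (35 left).
May has 31 days (4 left).
4 days into June → 2018-06-04.

2018-06-04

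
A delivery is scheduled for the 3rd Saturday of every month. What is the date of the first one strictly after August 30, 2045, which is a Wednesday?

September 16, 2045

August 2045 starts on a Tuesday; its first Saturday is the 5th, so the 3rd Saturday is the 19th — August 19, 2045.
That is not after August 30, 2045, so look at September 2045.
September 2045 starts on a Friday; its first Saturday is the 2nd, so the 3rd Saturday is the 16th — September 16, 2045.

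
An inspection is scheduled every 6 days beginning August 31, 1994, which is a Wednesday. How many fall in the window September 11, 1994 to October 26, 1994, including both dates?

Occurrences land 6·i days after August 31, 1994 for i = 0, 1, 2, …
September 11, 1994 is 11 days after the start; 11 ÷ 6 = 1 remainder 5; since the remainder is 5, round up to i = 2. First occurrence in the window: #3 on September 12, 1994 (2×6 = 12 days in).
October 26, 1994 is 56 days after the start; 56 ÷ 6 = 9 remainder 2. Last occurrence in the window: #10 on October 24, 1994.
Occurrences #3 through #10: 8 in total.

8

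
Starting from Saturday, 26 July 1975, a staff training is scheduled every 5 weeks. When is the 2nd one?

The 2nd occurrence is 1 interval after the first: 1 × 35 = 35 days after 26 July 1975.
July has 31 days — 5 days to the end of July leaves 30.
30 days into August → 30 August 1975.

30 August 1975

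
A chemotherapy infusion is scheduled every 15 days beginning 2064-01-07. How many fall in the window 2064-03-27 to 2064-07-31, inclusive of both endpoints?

8

Occurrences land 15·i days after 2064-01-07 for i = 0, 1, 2, …
2064-03-27 is 80 days after the start; 80 ÷ 15 = 5 remainder 5; since the remainder is 5, round up to i = 6. First occurrence in the window: #7 on 2064-04-06 (6×15 = 90 days in).
2064-07-31 is 206 days after the start; 206 ÷ 15 = 13 remainder 11. Last occurrence in the window: #14 on 2064-07-20.
Occurrences #7 through #14: 8 in total.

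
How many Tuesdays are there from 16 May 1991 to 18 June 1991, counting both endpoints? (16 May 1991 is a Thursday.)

16 May 1991 is a Thursday; the first Tuesday on or after it is 21 May 1991 (5 days later).
From 21 May 1991 to 18 June 1991: 10 + 18 = 28 days (rest of May, June).
28 ÷ 7 = 4 full weeks with remainder 0, so 4 more Tuesdays after the first → 5.

5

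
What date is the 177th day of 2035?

January has 31 days (177 − 31 = 146 remain).
February has 28 days (146 − 28 = 118 remain).
March has 31 days (118 − 31 = 87 remain).
April has 30 days (87 − 30 = 57 remain).
May has 31 days (57 − 31 = 26 remain).
26 into June → June 26.

2035-06-26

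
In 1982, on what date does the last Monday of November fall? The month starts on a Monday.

November 29, 1982

November 1982 begins on a Monday, so the first Monday is November 1.
November 1982 has 30 days. Adding weeks: 1, 8, 15, 22, 29 — the last one ≤ 30 is the 29th.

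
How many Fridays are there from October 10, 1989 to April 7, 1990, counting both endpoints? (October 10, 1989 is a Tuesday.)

October 10, 1989 is a Tuesday; the first Friday on or after it is October 13, 1989 (3 days later).
From October 13, 1989 to April 7, 1990: 18 + 30 + 31 + 31 + 28 + 31 + 7 = 176 days (rest of October, November, December, January, February, March, April).
176 ÷ 7 = 25 full weeks with remainder 1, so 25 more Fridays after the first → 26.

26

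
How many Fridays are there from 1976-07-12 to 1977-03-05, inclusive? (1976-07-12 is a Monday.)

1976-07-12 is a Monday; the first Friday on or after it is 1976-07-16 (4 days later).
From 1976-07-16 to 1977-03-05: 15 + 31 + 30 + 31 + 30 + 31 + 31 + 28 + 5 = 232 days (rest of July, August, September, October, November, December, January, February, March).
232 ÷ 7 = 33 full weeks with remainder 1, so 33 more Fridays after the first → 34.

34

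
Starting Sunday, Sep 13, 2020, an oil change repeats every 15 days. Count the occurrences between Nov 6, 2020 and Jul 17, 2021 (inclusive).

Occurrences land 15·i days after Sep 13, 2020 for i = 0, 1, 2, …
Nov 6, 2020 is 54 days after the start; 54 ÷ 15 = 3 remainder 9; since the remainder is 9, round up to i = 4. First occurrence in the window: #5 on Nov 12, 2020 (4×15 = 60 days in).
Jul 17, 2021 is 307 days after the start; 307 ÷ 15 = 20 remainder 7. Last occurrence in the window: #21 on Jul 10, 2021.
Occurrences #5 through #21: 17 in total.

17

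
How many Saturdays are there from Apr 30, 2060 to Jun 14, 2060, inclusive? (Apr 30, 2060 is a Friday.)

7

Apr 30, 2060 is a Friday; the first Saturday on or after it is May 1, 2060 (1 day later).
From May 1, 2060 to Jun 14, 2060: 30 + 14 = 44 days (rest of May, Jun).
44 ÷ 7 = 6 full weeks with remainder 2, so 6 more Saturdays after the first → 7.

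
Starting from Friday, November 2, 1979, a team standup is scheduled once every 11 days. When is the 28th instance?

August 25, 1980

The 28th occurrence is 27 intervals after the first: 27 × 11 = 297 days after November 2, 1979.
November has 30 days — 28 days to the end of November leaves 269.
December has 31 days (238 left).
January has 31 days (207 left).
February has 29 days (178 left).
March has 31 days (147 left).
April has 30 days (117 left).
May has 31 days (86 left).
June has 30 days (56 left).
July has 31 days (25 left).
25 days into August → August 25, 1980.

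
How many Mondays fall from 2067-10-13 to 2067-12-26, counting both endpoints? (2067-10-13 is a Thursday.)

11

2067-10-13 is a Thursday; the first Monday on or after it is 2067-10-17 (4 days later).
From 2067-10-17 to 2067-12-26: 14 + 30 + 26 = 70 days (rest of October, November, December).
70 ÷ 7 = 10 full weeks with remainder 0, so 10 more Mondays after the first → 11.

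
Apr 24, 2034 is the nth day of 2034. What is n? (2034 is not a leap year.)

Days in months before Apr: 31 + 28 + 31 = 90.
Plus 24 days into Apr → day 114.

114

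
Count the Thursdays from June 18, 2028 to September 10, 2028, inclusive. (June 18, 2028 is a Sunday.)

12

June 18, 2028 is a Sunday; the first Thursday on or after it is June 22, 2028 (4 days later).
From June 22, 2028 to September 10, 2028: 8 + 31 + 31 + 10 = 80 days (rest of June, July, August, September).
80 ÷ 7 = 11 full weeks with remainder 3, so 11 more Thursdays after the first → 12.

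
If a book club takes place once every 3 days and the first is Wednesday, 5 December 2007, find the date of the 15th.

16 January 2008

The 15th occurrence is 14 intervals after the first: 14 × 3 = 42 days after 5 December 2007.
December has 31 days — 26 days to the end of December leaves 16.
16 days into January → 16 January 2008.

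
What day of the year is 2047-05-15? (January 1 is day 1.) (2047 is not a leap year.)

Days in months before May: 31 + 28 + 31 + 30 = 120.
Plus 15 days into May → day 135.

135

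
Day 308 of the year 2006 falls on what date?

4 November 2006

January has 31 days (308 − 31 = 277 remain).
February has 28 days (277 − 28 = 249 remain).
March has 31 days (249 − 31 = 218 remain).
April has 30 days (218 − 30 = 188 remain).
May has 31 days (188 − 31 = 157 remain).
June has 30 days (157 − 30 = 127 remain).
July has 31 days (127 − 31 = 96 remain).
August has 31 days (96 − 31 = 65 remain).
September has 30 days (65 − 30 = 35 remain).
October has 31 days (35 − 31 = 4 remain).
4 into November → November 4.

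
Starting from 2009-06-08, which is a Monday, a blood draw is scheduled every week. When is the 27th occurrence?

The 27th occurrence is 26 intervals after the first: 26 × 7 = 182 days after 2009-06-08.
June has 30 days — 22 days to the end of June leaves 160.
July has 31 days (129 left).
August has 31 days (98 left).
September has 30 days (68 left).
October has 31 days (37 left).
November has 30 days (7 left).
7 days into December → 2009-12-07.

2009-12-07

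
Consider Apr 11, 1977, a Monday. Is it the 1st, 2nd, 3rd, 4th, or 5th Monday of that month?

Day 11 falls in week ⌈11/7⌉ of the month.
Days 1–7 hold the 1st Monday, 8–14 the 2nd, 15–21 the 3rd, 22–28 the 4th, 29–31 the 5th.
11 is in the range for the 2nd.

2nd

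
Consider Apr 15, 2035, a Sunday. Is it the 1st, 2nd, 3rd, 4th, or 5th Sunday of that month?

3rd

Day 15 falls in week ⌈15/7⌉ of the month.
Days 1–7 hold the 1st Sunday, 8–14 the 2nd, 15–21 the 3rd, 22–28 the 4th, 29–31 the 5th.
15 is in the range for the 3rd.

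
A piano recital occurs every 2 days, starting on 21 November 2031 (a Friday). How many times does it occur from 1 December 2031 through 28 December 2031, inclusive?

14

Occurrences land 2·i days after 21 November 2031 for i = 0, 1, 2, …
1 December 2031 is 10 days after the start; 10 ÷ 2 = 5 remainder 0. First occurrence in the window: #6 on 1 December 2031 (5×2 = 10 days in).
28 December 2031 is 37 days after the start; 37 ÷ 2 = 18 remainder 1. Last occurrence in the window: #19 on 27 December 2031.
Occurrences #6 through #19: 14 in total.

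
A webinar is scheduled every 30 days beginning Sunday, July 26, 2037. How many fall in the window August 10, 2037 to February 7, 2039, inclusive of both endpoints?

18

Occurrences land 30·i days after July 26, 2037 for i = 0, 1, 2, …
August 10, 2037 is 15 days after the start; 15 ÷ 30 = 0 remainder 15; since the remainder is 15, round up to i = 1. First occurrence in the window: #2 on August 25, 2037 (1×30 = 30 days in).
February 7, 2039 is 561 days after the start; 561 ÷ 30 = 18 remainder 21. Last occurrence in the window: #19 on January 17, 2039.
Occurrences #2 through #19: 18 in total.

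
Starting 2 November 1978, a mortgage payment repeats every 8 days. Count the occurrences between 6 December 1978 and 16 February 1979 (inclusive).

9

Occurrences land 8·i days after 2 November 1978 for i = 0, 1, 2, …
6 December 1978 is 34 days after the start; 34 ÷ 8 = 4 remainder 2; since the remainder is 2, round up to i = 5. First occurrence in the window: #6 on 12 December 1978 (5×8 = 40 days in).
16 February 1979 is 106 days after the start; 106 ÷ 8 = 13 remainder 2. Last occurrence in the window: #14 on 14 February 1979.
Occurrences #6 through #14: 9 in total.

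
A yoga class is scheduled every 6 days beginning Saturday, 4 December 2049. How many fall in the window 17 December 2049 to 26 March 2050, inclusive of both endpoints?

16

Occurrences land 6·i days after 4 December 2049 for i = 0, 1, 2, …
17 December 2049 is 13 days after the start; 13 ÷ 6 = 2 remainder 1; since the remainder is 1, round up to i = 3. First occurrence in the window: #4 on 22 December 2049 (3×6 = 18 days in).
26 March 2050 is 112 days after the start; 112 ÷ 6 = 18 remainder 4. Last occurrence in the window: #19 on 22 March 2050.
Occurrences #4 through #19: 16 in total.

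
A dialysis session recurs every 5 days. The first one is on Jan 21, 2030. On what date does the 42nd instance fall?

Aug 14, 2030

The 42nd occurrence is 41 intervals after the first: 41 × 5 = 205 days after Jan 21, 2030.
Jan has 31 days — 10 days to the end of Jan leaves 195.
Feb has 28 days (167 left).
Mar has 31 days (136 left).
Apr has 30 days (106 left).
May has 31 days (75 left).
Jun has 30 days (45 left).
Jul has 31 days (14 left).
14 days into Aug → Aug 14, 2030.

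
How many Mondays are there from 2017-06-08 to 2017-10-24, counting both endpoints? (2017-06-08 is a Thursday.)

2017-06-08 is a Thursday; the first Monday on or after it is 2017-06-12 (4 days later).
From 2017-06-12 to 2017-10-24: 18 + 31 + 31 + 30 + 24 = 134 days (rest of June, July, August, September, October).
134 ÷ 7 = 19 full weeks with remainder 1, so 19 more Mondays after the first → 20.

20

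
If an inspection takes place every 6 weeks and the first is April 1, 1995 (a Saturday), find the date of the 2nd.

The 2nd occurrence is 1 interval after the first: 1 × 42 = 42 days after April 1, 1995.
April has 30 days — 29 days to the end of April leaves 13.
13 days into May → May 13, 1995.

May 13, 1995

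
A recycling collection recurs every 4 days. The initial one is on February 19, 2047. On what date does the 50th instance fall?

September 3, 2047

The 50th occurrence is 49 intervals after the first: 49 × 4 = 196 days after February 19, 2047.
February has 28 days — 9 days to the end of February leaves 187.
March has 31 days (156 left).
April has 30 days (126 left).
May has 31 days (95 left).
June has 30 days (65 left).
July has 31 days (34 left).
August has 31 days (3 left).
3 days into September → September 3, 2047.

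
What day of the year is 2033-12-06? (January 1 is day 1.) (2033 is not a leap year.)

Days in months before December: 31 + 28 + 31 + 30 + 31 + 30 + 31 + 31 + 30 + 31 + 30 = 334.
Plus 6 days into December → day 340.

340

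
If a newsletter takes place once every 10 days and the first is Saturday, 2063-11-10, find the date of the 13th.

2064-03-09

The 13th occurrence is 12 intervals after the first: 12 × 10 = 120 days after 2063-11-10.
November has 30 days — 20 days to the end of November leaves 100.
December has 31 days (69 left).
January has 31 days (38 left).
February has 29 days (9 left).
9 days into March → 2064-03-09.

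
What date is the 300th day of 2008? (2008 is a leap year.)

January has 31 days (300 − 31 = 269 remain).
February has 29 days (269 − 29 = 240 remain).
March has 31 days (240 − 31 = 209 remain).
April has 30 days (209 − 30 = 179 remain).
May has 31 days (179 − 31 = 148 remain).
June has 30 days (148 − 30 = 118 remain).
July has 31 days (118 − 31 = 87 remain).
August has 31 days (87 − 31 = 56 remain).
September has 30 days (56 − 30 = 26 remain).
26 into October → October 26.

2008-10-26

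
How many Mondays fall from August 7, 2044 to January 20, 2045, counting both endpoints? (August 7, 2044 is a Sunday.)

24

August 7, 2044 is a Sunday; the first Monday on or after it is August 8, 2044 (1 day later).
From August 8, 2044 to January 20, 2045: 23 + 30 + 31 + 30 + 31 + 20 = 165 days (rest of August, September, October, November, December, January).
165 ÷ 7 = 23 full weeks with remainder 4, so 23 more Mondays after the first → 24.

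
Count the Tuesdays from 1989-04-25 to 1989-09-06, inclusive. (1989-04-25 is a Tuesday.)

20

1989-04-25 is a Tuesday; the first Tuesday on or after it is 1989-04-25.
From 1989-04-25 to 1989-09-06: 5 + 31 + 30 + 31 + 31 + 6 = 134 days (rest of April, May, June, July, August, September).
134 ÷ 7 = 19 full weeks with remainder 1, so 19 more Tuesdays after the first → 20.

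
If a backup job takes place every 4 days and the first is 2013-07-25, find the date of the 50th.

The 50th occurrence is 49 intervals after the first: 49 × 4 = 196 days after 2013-07-25.
July has 31 days — 6 days to the end of July leaves 190.
August has 31 days (159 left).
September has 30 days (129 left).
October has 31 days (98 left).
November has 30 days (68 left).
December has 31 days (37 left).
January has 31 days (6 left).
6 days into February → 2014-02-06.

2014-02-06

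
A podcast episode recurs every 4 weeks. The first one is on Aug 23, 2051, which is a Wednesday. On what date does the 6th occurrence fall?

The 6th occurrence is 5 intervals after the first: 5 × 28 = 140 days after Aug 23, 2051.
Aug has 31 days — 8 days to the end of Aug leaves 132.
Sep has 30 days (102 left).
Oct has 31 days (71 left).
Nov has 30 days (41 left).
Dec has 31 days (10 left).
10 days into Jan → Jan 10, 2052.

Jan 10, 2052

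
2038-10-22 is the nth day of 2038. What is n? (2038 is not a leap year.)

Days in months before October: 31 + 28 + 31 + 30 + 31 + 30 + 31 + 31 + 30 = 273.
Plus 22 days into October → day 295.

295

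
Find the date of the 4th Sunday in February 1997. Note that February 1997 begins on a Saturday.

February 1997 begins on a Saturday, so the first Sunday is February 2 (1 day later).
The 4th Sunday is 3 weeks later: 2 + 21 = 23.

February 23, 1997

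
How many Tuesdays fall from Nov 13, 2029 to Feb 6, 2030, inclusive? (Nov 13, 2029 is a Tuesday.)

13

Nov 13, 2029 is a Tuesday; the first Tuesday on or after it is Nov 13, 2029.
From Nov 13, 2029 to Feb 6, 2030: 17 + 31 + 31 + 6 = 85 days (rest of Nov, Dec, Jan, Feb).
85 ÷ 7 = 12 full weeks with remainder 1, so 12 more Tuesdays after the first → 13.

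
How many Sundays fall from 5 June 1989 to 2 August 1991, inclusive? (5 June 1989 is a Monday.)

112

5 June 1989 is a Monday; the first Sunday on or after it is 11 June 1989 (6 days later).
From 11 June 1989 to 2 August 1991: 203 + 365 + 214 = 782 days (rest of 1989, 1990, to 2 August 1991 in 1991).
782 ÷ 7 = 111 full weeks with remainder 5, so 111 more Sundays after the first → 112.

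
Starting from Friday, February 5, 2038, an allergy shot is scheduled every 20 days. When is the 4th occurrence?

The 4th occurrence is 3 intervals after the first: 3 × 20 = 60 days after February 5, 2038.
February has 28 days — 23 days to the end of February leaves 37.
March has 31 days (6 left).
6 days into April → April 6, 2038.

April 6, 2038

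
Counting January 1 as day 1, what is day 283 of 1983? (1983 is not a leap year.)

January has 31 days (283 − 31 = 252 remain).
February has 28 days (252 − 28 = 224 remain).
March has 31 days (224 − 31 = 193 remain).
April has 30 days (193 − 30 = 163 remain).
May has 31 days (163 − 31 = 132 remain).
June has 30 days (132 − 30 = 102 remain).
July has 31 days (102 − 31 = 71 remain).
August has 31 days (71 − 31 = 40 remain).
September has 30 days (40 − 30 = 10 remain).
10 into October → October 10.

1983-10-10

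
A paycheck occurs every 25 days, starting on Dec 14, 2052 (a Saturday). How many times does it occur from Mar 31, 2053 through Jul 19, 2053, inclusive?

Occurrences land 25·i days after Dec 14, 2052 for i = 0, 1, 2, …
Mar 31, 2053 is 107 days after the start; 107 ÷ 25 = 4 remainder 7; since the remainder is 7, round up to i = 5. First occurrence in the window: #6 on Apr 18, 2053 (5×25 = 125 days in).
Jul 19, 2053 is 217 days after the start; 217 ÷ 25 = 8 remainder 17. Last occurrence in the window: #9 on Jul 2, 2053.
Occurrences #6 through #9: 4 in total.

4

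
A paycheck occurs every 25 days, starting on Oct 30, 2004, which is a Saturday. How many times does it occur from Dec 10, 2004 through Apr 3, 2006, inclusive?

Occurrences land 25·i days after Oct 30, 2004 for i = 0, 1, 2, …
Dec 10, 2004 is 41 days after the start; 41 ÷ 25 = 1 remainder 16; since the remainder is 16, round up to i = 2. First occurrence in the window: #3 on Dec 19, 2004 (2×25 = 50 days in).
Apr 3, 2006 is 520 days after the start; 520 ÷ 25 = 20 remainder 20. Last occurrence in the window: #21 on Mar 14, 2006.
Occurrences #3 through #21: 19 in total.

19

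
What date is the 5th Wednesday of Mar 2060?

Mar 2060 begins on a Monday, so the first Wednesday is Mar 3 (2 days later).
The 5th Wednesday is 4 weeks later: 3 + 28 = 31.

Mar 31, 2060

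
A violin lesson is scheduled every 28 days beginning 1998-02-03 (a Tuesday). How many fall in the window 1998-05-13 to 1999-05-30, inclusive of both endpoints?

Occurrences land 28·i days after 1998-02-03 for i = 0, 1, 2, …
1998-05-13 is 99 days after the start; 99 ÷ 28 = 3 remainder 15; since the remainder is 15, round up to i = 4. First occurrence in the window: #5 on 1998-05-26 (4×28 = 112 days in).
1999-05-30 is 481 days after the start; 481 ÷ 28 = 17 remainder 5. Last occurrence in the window: #18 on 1999-05-25.
Occurrences #5 through #18: 14 in total.

14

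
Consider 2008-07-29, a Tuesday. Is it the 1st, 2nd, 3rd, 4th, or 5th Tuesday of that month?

5th

Day 29 falls in week ⌈29/7⌉ of the month.
Days 1–7 hold the 1st Tuesday, 8–14 the 2nd, 15–21 the 3rd, 22–28 the 4th, 29–31 the 5th.
29 is in the range for the 5th.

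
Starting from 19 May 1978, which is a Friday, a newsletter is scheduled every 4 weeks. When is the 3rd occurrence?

The 3rd occurrence is 2 intervals after the first: 2 × 28 = 56 days after 19 May 1978.
May has 31 days — 12 days to the end of May leaves 44.
June has 30 days (14 left).
14 days into July → 14 July 1978.

14 July 1978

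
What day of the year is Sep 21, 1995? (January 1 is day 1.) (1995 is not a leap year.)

264

Days in months before Sep: 31 + 28 + 31 + 30 + 31 + 30 + 31 + 31 = 243.
Plus 21 days into Sep → day 264.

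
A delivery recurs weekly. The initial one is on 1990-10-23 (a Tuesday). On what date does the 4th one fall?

1990-11-13

The 4th occurrence is 3 intervals after the first: 3 × 7 = 21 days after 1990-10-23.
October has 31 days — 8 days to the end of October leaves 13.
13 days into November → 1990-11-13.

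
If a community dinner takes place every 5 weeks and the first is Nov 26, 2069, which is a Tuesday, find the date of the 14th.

Feb 24, 2071

The 14th occurrence is 13 intervals after the first: 13 × 35 = 455 days after Nov 26, 2069.
Nov has 30 days — 4 days to the end of Nov leaves 451.
From end of Nov to end of 2069 is 31 days (420 left).
2070 has 365 days (55 left).
Jan has 31 days (24 left).
24 days into Feb → Feb 24, 2071.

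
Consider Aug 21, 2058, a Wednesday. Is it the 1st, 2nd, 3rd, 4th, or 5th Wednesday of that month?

Day 21 falls in week ⌈21/7⌉ of the month.
Days 1–7 hold the 1st Wednesday, 8–14 the 2nd, 15–21 the 3rd, 22–28 the 4th, 29–31 the 5th.
21 is in the range for the 3rd.

3rd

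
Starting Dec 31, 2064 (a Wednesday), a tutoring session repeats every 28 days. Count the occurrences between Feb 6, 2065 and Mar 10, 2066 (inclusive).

Occurrences land 28·i days after Dec 31, 2064 for i = 0, 1, 2, …
Feb 6, 2065 is 37 days after the start; 37 ÷ 28 = 1 remainder 9; since the remainder is 9, round up to i = 2. First occurrence in the window: #3 on Feb 25, 2065 (2×28 = 56 days in).
Mar 10, 2066 is 434 days after the start; 434 ÷ 28 = 15 remainder 14. Last occurrence in the window: #16 on Feb 24, 2066.
Occurrences #3 through #16: 14 in total.

14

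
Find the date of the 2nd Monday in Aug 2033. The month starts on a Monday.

Aug 2033 begins on a Monday, so the first Monday is Aug 1.
The 2nd Monday is 1 weeks later: 1 + 7 = 8.

Aug 8, 2033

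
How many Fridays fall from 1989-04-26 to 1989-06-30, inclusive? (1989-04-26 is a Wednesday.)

1989-04-26 is a Wednesday; the first Friday on or after it is 1989-04-28 (2 days later).
From 1989-04-28 to 1989-06-30: 2 + 31 + 30 = 63 days (rest of April, May, June).
63 ÷ 7 = 9 full weeks with remainder 0, so 9 more Fridays after the first → 10.

10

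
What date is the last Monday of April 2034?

2034-04-24

April 2034 begins on a Saturday, so the first Monday is April 3 (2 days later).
April 2034 has 30 days. Adding weeks: 3, 10, 17, 24 — the last one ≤ 30 is the 24th.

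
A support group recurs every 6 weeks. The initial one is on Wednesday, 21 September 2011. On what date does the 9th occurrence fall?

The 9th occurrence is 8 intervals after the first: 8 × 42 = 336 days after 21 September 2011.
September has 30 days — 9 days to the end of September leaves 327.
October has 31 days (296 left).
November has 30 days (266 left).
December has 31 days (235 left).
January has 31 days (204 left).
February has 29 days (175 left).
March has 31 days (144 left).
April has 30 days (114 left).
May has 31 days (83 left).
June has 30 days (53 left).
July has 31 days (22 left).
22 days into August → 22 August 2012.

22 August 2012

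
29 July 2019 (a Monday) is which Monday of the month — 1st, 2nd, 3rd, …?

Day 29 falls in week ⌈29/7⌉ of the month.
Days 1–7 hold the 1st Monday, 8–14 the 2nd, 15–21 the 3rd, 22–28 the 4th, 29–31 the 5th.
29 is in the range for the 5th.

5th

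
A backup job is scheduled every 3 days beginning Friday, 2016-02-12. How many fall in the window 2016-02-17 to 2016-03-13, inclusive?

Occurrences land 3·i days after 2016-02-12 for i = 0, 1, 2, …
2016-02-17 is 5 days after the start; 5 ÷ 3 = 1 remainder 2; since the remainder is 2, round up to i = 2. First occurrence in the window: #3 on 2016-02-18 (2×3 = 6 days in).
2016-03-13 is 30 days after the start; 30 ÷ 3 = 10 remainder 0. Last occurrence in the window: #11 on 2016-03-13.
Occurrences #3 through #11: 9 in total.

9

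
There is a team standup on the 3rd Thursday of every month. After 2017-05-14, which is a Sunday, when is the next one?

May 2017 starts on a Monday; its first Thursday is the 4th, so the 3rd Thursday is the 18th — 2017-05-18.
2017-05-18 is after 2017-05-14, so that is the next one.

2017-05-18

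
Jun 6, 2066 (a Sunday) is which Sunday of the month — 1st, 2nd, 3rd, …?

1st

Day 6 falls in week ⌈6/7⌉ of the month.
Days 1–7 hold the 1st Sunday, 8–14 the 2nd, 15–21 the 3rd, 22–28 the 4th, 29–31 the 5th.
6 is in the range for the 1st.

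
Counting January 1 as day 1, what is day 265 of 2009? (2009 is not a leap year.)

22 September 2009

January has 31 days (265 − 31 = 234 remain).
February has 28 days (234 − 28 = 206 remain).
March has 31 days (206 − 31 = 175 remain).
April has 30 days (175 − 30 = 145 remain).
May has 31 days (145 − 31 = 114 remain).
June has 30 days (114 − 30 = 84 remain).
July has 31 days (84 − 31 = 53 remain).
August has 31 days (53 − 31 = 22 remain).
22 into September → September 22.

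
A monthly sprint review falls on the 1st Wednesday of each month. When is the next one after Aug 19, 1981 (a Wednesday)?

Sep 2, 1981

Aug 1981 starts on a Saturday, so its 1st Wednesday is Aug 5, 1981 (4 days in).
That is not after Aug 19, 1981, so look at Sep 1981.
Sep 1981 starts on a Tuesday, so its 1st Wednesday is Sep 2, 1981 (1 day in).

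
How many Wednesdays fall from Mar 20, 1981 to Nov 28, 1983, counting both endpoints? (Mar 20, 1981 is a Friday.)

140

Mar 20, 1981 is a Friday; the first Wednesday on or after it is Mar 25, 1981 (5 days later).
From Mar 25, 1981 to Nov 28, 1983: 281 + 365 + 332 = 978 days (rest of 1981, 1982, to Nov 28, 1983 in 1983).
978 ÷ 7 = 139 full weeks with remainder 5, so 139 more Wednesdays after the first → 140.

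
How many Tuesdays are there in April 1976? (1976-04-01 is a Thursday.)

4

1976-04-01 is a Thursday; the first Tuesday on or after it is 1976-04-06 (5 days later).
From 1976-04-06 to 1976-04-30 is 30 − 6 = 24 days.
24 ÷ 7 = 3 full weeks with remainder 3, so 3 more Tuesdays after the first → 4.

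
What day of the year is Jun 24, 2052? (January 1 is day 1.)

Days in months before Jun: 31 + 29 + 31 + 30 + 31 = 152.
Plus 24 days into Jun → day 176.

176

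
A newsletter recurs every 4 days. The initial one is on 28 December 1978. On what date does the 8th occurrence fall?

The 8th occurrence is 7 intervals after the first: 7 × 4 = 28 days after 28 December 1978.
December has 31 days — 3 days to the end of December leaves 25.
25 days into January → 25 January 1979.

25 January 1979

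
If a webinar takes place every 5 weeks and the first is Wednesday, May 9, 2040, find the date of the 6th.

October 31, 2040

The 6th occurrence is 5 intervals after the first: 5 × 35 = 175 days after May 9, 2040.
May has 31 days — 22 days to the end of May leaves 153.
June has 30 days (123 left).
July has 31 days (92 left).
August has 31 days (61 left).
September has 30 days (31 left).
31 days into October → October 31, 2040.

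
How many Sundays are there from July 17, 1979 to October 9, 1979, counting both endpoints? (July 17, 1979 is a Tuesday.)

July 17, 1979 is a Tuesday; the first Sunday on or after it is July 22, 1979 (5 days later).
From July 22, 1979 to October 9, 1979: 9 + 31 + 30 + 9 = 79 days (rest of July, August, September, October).
79 ÷ 7 = 11 full weeks with remainder 2, so 11 more Sundays after the first → 12.

12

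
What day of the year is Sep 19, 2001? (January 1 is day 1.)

262

Days in months before Sep: 31 + 28 + 31 + 30 + 31 + 30 + 31 + 31 = 243.
Plus 19 days into Sep → day 262.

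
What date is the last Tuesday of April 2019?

April 30, 2019

The first Tuesday of April 2019 is April 2.
April 2019 has 30 days. Adding weeks: 2, 9, 16, 23, 30 — the last one ≤ 30 is the 30th.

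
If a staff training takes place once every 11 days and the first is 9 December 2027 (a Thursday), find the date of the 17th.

2 June 2028

The 17th occurrence is 16 intervals after the first: 16 × 11 = 176 days after 9 December 2027.
December has 31 days — 22 days to the end of December leaves 154.
January has 31 days (123 left).
February has 29 days (94 left).
March has 31 days (63 left).
April has 30 days (33 left).
May has 31 days (2 left).
2 days into June → 2 June 2028.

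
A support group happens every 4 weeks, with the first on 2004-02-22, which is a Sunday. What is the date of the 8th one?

The 8th occurrence is 7 intervals after the first: 7 × 28 = 196 days after 2004-02-22.
February has 29 days — 7 days to the end of February leaves 189.
March has 31 days (158 left).
April has 30 days (128 left).
May has 31 days (97 left).
June has 30 days (67 left).
July has 31 days (36 left).
August has 31 days (5 left).
5 days into September → 2004-09-05.

2004-09-05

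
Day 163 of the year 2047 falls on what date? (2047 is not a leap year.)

2047-06-12

January has 31 days (163 − 31 = 132 remain).
February has 28 days (132 − 28 = 104 remain).
March has 31 days (104 − 31 = 73 remain).
April has 30 days (73 − 30 = 43 remain).
May has 31 days (43 − 31 = 12 remain).
12 into June → June 12.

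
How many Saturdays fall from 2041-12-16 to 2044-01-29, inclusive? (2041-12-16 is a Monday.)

110

2041-12-16 is a Monday; the first Saturday on or after it is 2041-12-21 (5 days later).
From 2041-12-21 to 2044-01-29: 10 + 365 + 365 + 29 = 769 days (rest of 2041, 2042, 2043, to 2044-01-29 in 2044).
769 ÷ 7 = 109 full weeks with remainder 6, so 109 more Saturdays after the first → 110.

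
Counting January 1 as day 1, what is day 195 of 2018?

January has 31 days (195 − 31 = 164 remain).
February has 28 days (164 − 28 = 136 remain).
March has 31 days (136 − 31 = 105 remain).
April has 30 days (105 − 30 = 75 remain).
May has 31 days (75 − 31 = 44 remain).
June has 30 days (44 − 30 = 14 remain).
14 into July → July 14.

14 July 2018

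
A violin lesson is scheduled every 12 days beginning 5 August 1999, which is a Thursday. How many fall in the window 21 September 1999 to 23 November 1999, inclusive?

6

Occurrences land 12·i days after 5 August 1999 for i = 0, 1, 2, …
21 September 1999 is 47 days after the start; 47 ÷ 12 = 3 remainder 11; since the remainder is 11, round up to i = 4. First occurrence in the window: #5 on 22 September 1999 (4×12 = 48 days in).
23 November 1999 is 110 days after the start; 110 ÷ 12 = 9 remainder 2. Last occurrence in the window: #10 on 21 November 1999.
Occurrences #5 through #10: 6 in total.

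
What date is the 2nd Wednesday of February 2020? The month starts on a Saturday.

February 2020 begins on a Saturday, so the first Wednesday is February 5 (4 days later).
The 2nd Wednesday is 1 weeks later: 5 + 7 = 12.

2020-02-12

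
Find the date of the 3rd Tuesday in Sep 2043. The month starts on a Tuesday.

Sep 2043 begins on a Tuesday, so the first Tuesday is Sep 1.
The 3rd Tuesday is 2 weeks later: 1 + 14 = 15.

Sep 15, 2043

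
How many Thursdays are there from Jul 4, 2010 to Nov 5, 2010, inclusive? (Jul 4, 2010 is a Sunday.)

18

Jul 4, 2010 is a Sunday; the first Thursday on or after it is Jul 8, 2010 (4 days later).
From Jul 8, 2010 to Nov 5, 2010: 23 + 31 + 30 + 31 + 5 = 120 days (rest of Jul, Aug, Sep, Oct, Nov).
120 ÷ 7 = 17 full weeks with remainder 1, so 17 more Thursdays after the first → 18.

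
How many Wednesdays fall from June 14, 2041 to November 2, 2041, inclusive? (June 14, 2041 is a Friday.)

June 14, 2041 is a Friday; the first Wednesday on or after it is June 19, 2041 (5 days later).
From June 19, 2041 to November 2, 2041: 11 + 31 + 31 + 30 + 31 + 2 = 136 days (rest of June, July, August, September, October, November).
136 ÷ 7 = 19 full weeks with remainder 3, so 19 more Wednesdays after the first → 20.

20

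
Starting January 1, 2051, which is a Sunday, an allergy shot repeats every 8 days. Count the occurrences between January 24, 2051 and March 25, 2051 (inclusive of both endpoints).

Occurrences land 8·i days after January 1, 2051 for i = 0, 1, 2, …
January 24, 2051 is 23 days after the start; 23 ÷ 8 = 2 remainder 7; since the remainder is 7, round up to i = 3. First occurrence in the window: #4 on January 25, 2051 (3×8 = 24 days in).
March 25, 2051 is 83 days after the start; 83 ÷ 8 = 10 remainder 3. Last occurrence in the window: #11 on March 22, 2051.
Occurrences #4 through #11: 8 in total.

8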